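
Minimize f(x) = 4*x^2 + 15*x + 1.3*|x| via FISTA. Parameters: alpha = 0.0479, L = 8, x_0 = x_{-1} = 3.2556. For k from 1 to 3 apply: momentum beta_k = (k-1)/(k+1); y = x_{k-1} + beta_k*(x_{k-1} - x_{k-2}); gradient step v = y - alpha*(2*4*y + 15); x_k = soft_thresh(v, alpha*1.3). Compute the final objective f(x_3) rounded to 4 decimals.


FISTA on f(x) = 4*x^2 + 15*x + 1.3*|x|
L = 8, alpha = 0.0479
Iteration 1: beta = 0.0, y = 3.2556 + 0.0*(3.2556 - 3.2556) = 3.2556
  grad(y) = 41.0448, v = y - alpha*grad = 1.2896
  prox(v) = soft_thresh(1.2896, 0.0623) = 1.2273
Iteration 2: beta = 0.3333, y = 1.2273 + 0.3333*(1.2273 - 3.2556) = 0.5512
  grad(y) = 19.4094, v = y - alpha*grad = -0.3785
  prox(v) = soft_thresh(-0.3785, 0.0623) = -0.3163
Iteration 3: beta = 0.5, y = -0.3163 + 0.5*(-0.3163 - 1.2273) = -1.088
  grad(y) = 6.2957, v = y - alpha*grad = -1.3896
  prox(v) = soft_thresh(-1.3896, 0.0623) = -1.3273
f(x_3) = 4*(-1.3273)^2 + 15*(-1.3273) + 1.3*|-1.3273| = -11.1372


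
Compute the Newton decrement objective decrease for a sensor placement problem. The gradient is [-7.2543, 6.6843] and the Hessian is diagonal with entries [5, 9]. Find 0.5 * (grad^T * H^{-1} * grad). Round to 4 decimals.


Step 1: H is diagonal, so H^(-1) * g = [-1.4509, 0.7427].
Step 2: g^T H^(-1) g = sum_i g_i^2 / H_ii
  = (-7.2543)^2/5 + (6.6843)^2/9
  = 10.525 + 4.9644 = 15.4894
Step 3: Objective decrease = 0.5 * g^T H^(-1) g = 7.7447


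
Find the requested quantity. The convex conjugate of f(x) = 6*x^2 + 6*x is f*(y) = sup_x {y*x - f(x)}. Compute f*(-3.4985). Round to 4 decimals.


f*(y) = sup_x {y*x - a*x^2 - b*x} = sup_x {(y-b)*x - a*x^2}
FOC: (y - b) - 2a*x = 0 => x* = (y - b)/(2a)
x* = (-3.4985 - 6)/(2*6) = -0.7915
f*(-3.4985) = (y-b)^2/(4a) = (-3.4985 - 6)^2/(4*6)
= 90.2215/24 = 3.7592


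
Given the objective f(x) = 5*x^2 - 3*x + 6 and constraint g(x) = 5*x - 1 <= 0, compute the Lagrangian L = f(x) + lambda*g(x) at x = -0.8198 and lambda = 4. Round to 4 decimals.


Step 1: Evaluate f(x).
f(-0.8198) = 5*(-0.8198)^2 - 3*(-0.8198) + 6 = 11.8198
Step 2: Evaluate g(x).
g(-0.8198) = 5*-0.8198 - 1 = -5.099
Step 3: Compute Lagrangian.
L = 11.8198 + 4*-5.099 = -8.5762


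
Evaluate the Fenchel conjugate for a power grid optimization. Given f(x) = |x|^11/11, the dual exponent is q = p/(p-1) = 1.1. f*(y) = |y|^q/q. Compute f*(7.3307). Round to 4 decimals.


The conjugate exponent q satisfies 1/p + 1/q = 1.
p = 11, so q = 11/(11 - 1) = 1.1
|y|^q = 7.3307^1.1 = 8.9466
f*(7.3307) = 8.9466 / 1.1 = 8.1333


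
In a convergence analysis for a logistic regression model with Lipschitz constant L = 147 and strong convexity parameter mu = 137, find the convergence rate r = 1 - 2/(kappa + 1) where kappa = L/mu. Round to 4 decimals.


Step 1: Compute the condition number.
kappa = L/mu = 147/137 = 1.073
Step 2: Compute the convergence rate.
r = 1 - 2/(kappa + 1) = 1 - 2*mu/(L + mu) = (L - mu)/(L + mu) = 10/284 = 0.0352


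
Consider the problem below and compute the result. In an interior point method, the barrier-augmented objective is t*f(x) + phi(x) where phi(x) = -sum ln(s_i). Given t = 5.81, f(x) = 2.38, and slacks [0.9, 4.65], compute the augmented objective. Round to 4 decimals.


Step 1: Compute log-barrier.
ln values: [-0.1054, 1.5369]
phi = -(-0.1054 + 1.5369) = -1.4315
Step 2: Compute augmented objective.
t*f(x) = 5.81*2.38 = 13.8278
Total = 13.8278 - 1.4315 = 12.3963


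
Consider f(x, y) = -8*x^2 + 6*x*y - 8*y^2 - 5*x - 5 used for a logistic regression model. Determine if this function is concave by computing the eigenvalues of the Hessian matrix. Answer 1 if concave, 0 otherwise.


The Hessian of f(x,y) = -8*x^2 + 6*x*y - 8*y^2 - 5*x - 5 is:
H = [[-16, 6], [6, -16]]
Trace = -16 - 16 = -32
Determinant = -16*-16 - (6)^2 = 220
Discriminant = (-32)^2 - 4*220 = 144.0
Eigenvalues: lambda_1 = -22.0, lambda_2 = -10.0
The function is concave.

1


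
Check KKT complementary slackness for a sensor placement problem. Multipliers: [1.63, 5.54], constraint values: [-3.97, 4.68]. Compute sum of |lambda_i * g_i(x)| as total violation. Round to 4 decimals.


KKT complementary slackness check:
lambda_1 * g_1 = 1.63 * -3.97 = -6.4711
lambda_2 * g_2 = 5.54 * 4.68 = 25.9272
Total violation = 6.4711 + 25.9272 = 32.3983


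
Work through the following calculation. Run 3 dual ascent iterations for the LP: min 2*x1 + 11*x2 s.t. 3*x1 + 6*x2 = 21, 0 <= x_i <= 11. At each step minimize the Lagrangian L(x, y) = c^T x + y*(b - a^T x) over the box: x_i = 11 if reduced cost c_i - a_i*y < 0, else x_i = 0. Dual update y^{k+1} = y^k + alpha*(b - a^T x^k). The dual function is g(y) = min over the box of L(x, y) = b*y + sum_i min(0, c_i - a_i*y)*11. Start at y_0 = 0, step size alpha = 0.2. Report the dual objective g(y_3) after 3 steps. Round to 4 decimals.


Dual ascent for LP: min 2*x1 + 11*x2, 3*x1 + 6*x2 = 21, 0 <= x_i <= 11
Step 1: y^k = 0.0, reduced costs: (2.0, 11.0)
  x^k = (0.0, 0.0), subgradient = b - a^T x = 21.0
  y^{k+1} = 0.0 + 0.2*21.0 = 4.2
Step 2: y^k = 4.2, reduced costs: (-10.6, -14.2)
  x^k = (11.0, 11.0), subgradient = b - a^T x = -78.0
  y^{k+1} = 4.2 + 0.2*-78.0 = -11.4
Step 3: y^k = -11.4, reduced costs: (36.2, 79.4)
  x^k = (0.0, 0.0), subgradient = b - a^T x = 21.0
  y^{k+1} = -11.4 + 0.2*21.0 = -7.2
Dual objective at y_3 = -7.2: reduced costs (23.6, 54.2), box minimizer x = (0.0, 0.0)
g(y_3) = b*y + (c1 - a1*y)*x1 + (c2 - a2*y)*x2 = 21*(-7.2) + 23.6*0.0 + 54.2*0.0 = -151.2 + 0.0 + 0.0 = -151.2


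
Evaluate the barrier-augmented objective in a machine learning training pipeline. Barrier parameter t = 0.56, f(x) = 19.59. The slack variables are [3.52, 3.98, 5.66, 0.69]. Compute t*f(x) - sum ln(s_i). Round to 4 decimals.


Step 1: Compute log-barrier.
ln values: [1.2585, 1.3813, 1.7334, -0.3711]
phi = -(1.2585 + 1.3813 + 1.7334 - 0.3711) = -4.0021
Step 2: Compute augmented objective.
t*f(x) = 0.56*19.59 = 10.9704
Total = 10.9704 - 4.0021 = 6.9683


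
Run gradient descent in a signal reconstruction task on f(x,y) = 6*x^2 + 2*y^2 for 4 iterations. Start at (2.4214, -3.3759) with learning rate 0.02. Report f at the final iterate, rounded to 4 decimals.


Gradient descent on f(x,y) = 6*x^2 + 2*y^2.
Starting point: (2.4214, -3.3759), alpha = 0.02
Step 1: grad_x = 2*6*2.4214 = 29.0568, grad_y = 2*2*-3.3759 = -13.5036
  x_1 = 2.4214 - 0.02*29.0568 = 1.8403
  y_1 = -3.3759 - 0.02*-13.5036 = -3.1058
Step 2: grad_x = 2*6*1.8403 = 22.0832, grad_y = 2*2*-3.1058 = -12.4233
  x_2 = 1.8403 - 0.02*22.0832 = 1.3986
  y_2 = -3.1058 - 0.02*-12.4233 = -2.8574
Step 3: grad_x = 2*6*1.3986 = 16.7832, grad_y = 2*2*-2.8574 = -11.4294
  x_3 = 1.3986 - 0.02*16.7832 = 1.0629
  y_3 = -2.8574 - 0.02*-11.4294 = -2.6288
Step 4: grad_x = 2*6*1.0629 = 12.7552, grad_y = 2*2*-2.6288 = -10.5151
  x_4 = 1.0629 - 0.02*12.7552 = 0.8078
  y_4 = -2.6288 - 0.02*-10.5151 = -2.4185
f(0.8078, -2.4185) = 6*0.8078^2 + 2*(-2.4185)^2 = 15.6136


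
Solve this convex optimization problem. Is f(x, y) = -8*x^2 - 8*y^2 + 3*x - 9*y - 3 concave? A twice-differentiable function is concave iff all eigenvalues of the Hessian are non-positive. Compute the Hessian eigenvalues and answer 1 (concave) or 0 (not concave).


The Hessian of f(x,y) = -8*x^2 - 8*y^2 + 3*x - 9*y - 3 is:
H = [[-16, 0], [0, -16]]
Trace = -16 - 16 = -32
Determinant = -16*-16 - (0)^2 = 256
Discriminant = (-32)^2 - 4*256 = 0.0
Eigenvalues: lambda_1 = -16.0, lambda_2 = -16.0
The function is concave.

1


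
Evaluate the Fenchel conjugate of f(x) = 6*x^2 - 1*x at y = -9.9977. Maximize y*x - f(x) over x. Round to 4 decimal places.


f*(y) = sup_x {y*x - a*x^2 - b*x} = sup_x {(y-b)*x - a*x^2}
FOC: (y - b) - 2a*x = 0 => x* = (y - b)/(2a)
x* = (-9.9977 + 1)/(2*6) = -0.7498
f*(-9.9977) = (y-b)^2/(4a) = (-9.9977 + 1)^2/(4*6)
= 80.9586/24 = 3.3733


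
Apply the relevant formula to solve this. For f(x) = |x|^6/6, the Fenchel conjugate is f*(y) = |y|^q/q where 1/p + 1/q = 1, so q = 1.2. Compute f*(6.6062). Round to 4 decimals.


The conjugate exponent q satisfies 1/p + 1/q = 1.
p = 6, so q = 6/(6 - 1) = 1.2
|y|^q = 6.6062^1.2 = 9.637
f*(6.6062) = 9.637 / 1.2 = 8.0308


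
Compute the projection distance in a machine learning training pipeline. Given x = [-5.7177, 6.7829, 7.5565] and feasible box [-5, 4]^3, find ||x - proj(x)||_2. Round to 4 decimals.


Project each component onto [-5, 4].
clip(-5.7177) = -5.0, clip(6.7829) = 4.0, clip(7.5565) = 4.0
Projection = [-5.0, 4.0, 4.0]
Squared diffs: [0.5151, 7.7445, 12.6487]
Distance = sqrt(20.9083) = 4.5726


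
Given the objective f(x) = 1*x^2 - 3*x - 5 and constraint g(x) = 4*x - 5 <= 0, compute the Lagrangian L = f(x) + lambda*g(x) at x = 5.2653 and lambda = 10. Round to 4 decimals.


Step 1: Evaluate f(x).
f(5.2653) = 1*5.2653^2 - 3*5.2653 - 5 = 6.9275
Step 2: Evaluate g(x).
g(5.2653) = 4*5.2653 - 5 = 16.0612
Step 3: Compute Lagrangian.
L = 6.9275 + 10*16.0612 = 167.5395


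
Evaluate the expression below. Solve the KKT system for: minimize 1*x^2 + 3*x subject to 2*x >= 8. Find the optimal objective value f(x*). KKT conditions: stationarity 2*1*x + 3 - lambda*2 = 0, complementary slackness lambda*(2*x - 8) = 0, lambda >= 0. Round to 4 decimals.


Step 1: Try lambda = 0 (constraint inactive).
x_unc = -3/(2*1) = -1.5
Check: 2*-1.5 = -3.0 < 8 -- violated!
Step 2: Constraint must be active: 2*x = 8
x* = 8/2 = 4.0
lambda = (2*1*4.0 + 3)/2 = 5.5
Step 3: Compute optimal value.
f(x*) = 1*4.0^2 + 3*4.0 = 28.0


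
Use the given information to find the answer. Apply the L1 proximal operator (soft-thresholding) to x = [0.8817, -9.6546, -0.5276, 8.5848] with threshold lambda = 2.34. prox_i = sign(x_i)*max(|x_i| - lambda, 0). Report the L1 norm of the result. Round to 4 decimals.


Soft-thresholding with lambda = 2.34:
prox(0.8817) = sign(0.8817)*max(|0.8817| - 2.34, 0) = 0.0
prox(-9.6546) = sign(-9.6546)*max(|-9.6546| - 2.34, 0) = -7.3146
prox(-0.5276) = sign(-0.5276)*max(|-0.5276| - 2.34, 0) = 0.0
prox(8.5848) = sign(8.5848)*max(|8.5848| - 2.34, 0) = 6.2448
prox(x) = [0.0, -7.3146, 0.0, 6.2448]
||prox(x)||_1 = 0.0 + 7.3146 + 0.0 + 6.2448 = 13.5594


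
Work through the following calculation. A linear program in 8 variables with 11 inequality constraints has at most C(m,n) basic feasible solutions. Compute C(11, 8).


Each vertex corresponds to some choice of n active constraints out of m, so the number of vertices is at most C(m, n) = m! / (n!(m-n)!).
m = 11, n = 8
Numerator: 11 * 10 * 9 * 8 * 7 * 6 * 5 * 4
Denominator: 8! = 40320
C(11, 8) = 165


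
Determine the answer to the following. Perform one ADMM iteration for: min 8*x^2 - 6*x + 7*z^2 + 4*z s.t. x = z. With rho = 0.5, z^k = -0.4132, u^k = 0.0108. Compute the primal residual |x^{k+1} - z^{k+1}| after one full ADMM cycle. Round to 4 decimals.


ADMM iteration with rho = 0.5, z^k = -0.4132, u^k = 0.0108
Step 1: x-update.
Minimize 8*x^2 - 6*x + (0.5/2)*(x + 0.4132 + 0.0108)^2
FOC: (2*8 + 0.5)*x = 6 + 0.5*(-0.4132 - 0.0108)
x^{k+1} = 0.3508
Step 2: z-update.
Minimize 7*z^2 + 4*z + (0.5/2)*(0.3508 - z + 0.0108)^2
FOC: (2*7 + 0.5)*z = -4 + 0.5*(0.3508 + 0.0108)
z^{k+1} = -0.2634
Step 3: u-update.
u^{k+1} = 0.0108 + 0.3508 + 0.2634 = 0.625
Step 4: Primal residual = |0.3508 + 0.2634| = 0.6142


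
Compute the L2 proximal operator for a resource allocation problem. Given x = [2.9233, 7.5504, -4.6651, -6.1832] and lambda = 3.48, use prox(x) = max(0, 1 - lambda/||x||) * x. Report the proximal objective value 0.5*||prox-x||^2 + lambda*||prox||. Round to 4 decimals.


Step 1: Compute ||x||.
||x|| = 11.2049
Step 2: Compute scaling factor.
scale = max(0, 1 - 3.48/11.2049) = 0.6894
Step 3: prox(x) = [2.0154, 5.2054, -3.2162, -4.2628]
||prox(x)|| = 7.7249
Step 4: Proximal objective.
0.5*||prox-x||^2 = 6.0552
lambda*||prox|| = 26.8827
Total = 32.9378


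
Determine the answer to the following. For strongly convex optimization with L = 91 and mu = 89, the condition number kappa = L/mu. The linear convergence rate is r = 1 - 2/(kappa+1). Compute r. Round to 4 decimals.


Step 1: Compute the condition number.
kappa = L/mu = 91/89 = 1.0225
Step 2: Compute the convergence rate.
r = 1 - 2/(kappa + 1) = 1 - 2*mu/(L + mu) = (L - mu)/(L + mu) = 2/180 = 0.0111


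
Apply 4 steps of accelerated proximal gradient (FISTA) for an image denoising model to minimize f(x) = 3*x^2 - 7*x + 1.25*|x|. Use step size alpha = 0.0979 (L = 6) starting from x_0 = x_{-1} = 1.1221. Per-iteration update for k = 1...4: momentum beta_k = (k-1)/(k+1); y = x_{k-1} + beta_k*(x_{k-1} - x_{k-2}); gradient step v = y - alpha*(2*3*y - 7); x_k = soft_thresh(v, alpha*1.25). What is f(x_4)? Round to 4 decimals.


FISTA on f(x) = 3*x^2 - 7*x + 1.25*|x|
L = 6, alpha = 0.0979
Iteration 1: beta = 0.0, y = 1.1221 + 0.0*(1.1221 - 1.1221) = 1.1221
  grad(y) = -0.2674, v = y - alpha*grad = 1.1483
  prox(v) = soft_thresh(1.1483, 0.1224) = 1.0259
Iteration 2: beta = 0.3333, y = 1.0259 + 0.3333*(1.0259 - 1.1221) = 0.9938
  grad(y) = -1.037, v = y - alpha*grad = 1.0954
  prox(v) = soft_thresh(1.0954, 0.1224) = 0.973
Iteration 3: beta = 0.5, y = 0.973 + 0.5*(0.973 - 1.0259) = 0.9465
  grad(y) = -1.3209, v = y - alpha*grad = 1.0758
  prox(v) = soft_thresh(1.0758, 0.1224) = 0.9535
Iteration 4: beta = 0.6, y = 0.9535 + 0.6*(0.9535 - 0.973) = 0.9417
  grad(y) = -1.3495, v = y - alpha*grad = 1.0739
  prox(v) = soft_thresh(1.0739, 0.1224) = 0.9515
f(x_4) = 3*0.9515^2 - 7*0.9515 + 1.25*|0.9515| = -2.7551


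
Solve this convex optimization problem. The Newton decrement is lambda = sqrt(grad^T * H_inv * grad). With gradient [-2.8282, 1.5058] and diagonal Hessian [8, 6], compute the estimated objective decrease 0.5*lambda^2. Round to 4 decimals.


Step 1: H is diagonal, so H^(-1) * g = [-0.3535, 0.251].
Step 2: g^T H^(-1) g = sum_i g_i^2 / H_ii
  = (-2.8282)^2/8 + (1.5058)^2/6
  = 0.9998 + 0.3779 = 1.3777
Step 3: Objective decrease = 0.5 * g^T H^(-1) g = 0.6889


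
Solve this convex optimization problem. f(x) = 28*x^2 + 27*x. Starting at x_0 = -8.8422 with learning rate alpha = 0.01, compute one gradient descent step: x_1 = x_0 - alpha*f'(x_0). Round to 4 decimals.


We compute the gradient at x_0 and apply the update.
f'(x) = 56*x + 27
f'(-8.8422) = 56*-8.8422 + 27 = -468.1632
x_1 = -8.8422 - 0.01*-468.1632 = -4.1606


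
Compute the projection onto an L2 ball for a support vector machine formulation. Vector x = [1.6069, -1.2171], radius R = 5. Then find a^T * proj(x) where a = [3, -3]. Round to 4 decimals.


Step 1: Compute ||x|| (intermediates to 6 decimals).
||x|| = sqrt(1.6069^2 + (-1.2171)^2) = 2.015803
Step 2: Project.
Since ||x|| <= R, proj = x (no scaling needed).
proj(x) = [1.6069, -1.2171]
Step 3: Dot product.
a^T * proj(x) = 3*1.6069 - 3*(-1.2171) = 8.472


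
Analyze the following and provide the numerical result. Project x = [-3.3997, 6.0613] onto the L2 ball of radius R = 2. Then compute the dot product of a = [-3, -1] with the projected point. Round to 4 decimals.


Step 1: Compute ||x|| (intermediates to 6 decimals).
||x|| = sqrt((-3.3997)^2 + 6.0613^2) = 6.949627
Step 2: Project.
Since ||x|| > R, scale = R/||x|| = 2/6.949627 = 0.287785, proj(x) = scale * x
proj(x) = [-0.978383, 1.744351]
Step 3: Dot product.
a^T * proj(x) = -3*(-0.978383) - 1*1.744351 = 1.1908


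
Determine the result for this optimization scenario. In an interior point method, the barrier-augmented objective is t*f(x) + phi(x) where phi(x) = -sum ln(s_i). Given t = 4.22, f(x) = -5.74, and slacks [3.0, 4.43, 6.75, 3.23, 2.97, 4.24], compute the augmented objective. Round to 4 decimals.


Step 1: Compute log-barrier.
ln values: [1.0986, 1.4884, 1.9095, 1.1725, 1.0886, 1.4446]
phi = -(1.0986 + 1.4884 + 1.9095 + 1.1725 + 1.0886 + 1.4446) = -8.2022
Step 2: Compute augmented objective.
t*f(x) = 4.22*-5.74 = -24.2228
Total = -24.2228 - 8.2022 = -32.425


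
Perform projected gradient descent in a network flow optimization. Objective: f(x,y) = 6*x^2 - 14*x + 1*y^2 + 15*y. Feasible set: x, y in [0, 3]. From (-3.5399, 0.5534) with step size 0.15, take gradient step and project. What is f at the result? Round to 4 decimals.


Step 1: Compute gradient at (-3.5399, 0.5534).
grad_x = 2*6*-3.5399 - 14 = -56.4788
grad_y = 2*1*0.5534 + 15 = 16.1068
Step 2: Gradient step.
x_raw = -3.5399 - 0.15*-56.4788 = 4.9319
y_raw = 0.5534 - 0.15*16.1068 = -1.8626
Step 3: Project onto [0, 3].
x_proj = clip(4.9319) = 3.0
y_proj = clip(-1.8626) = 0.0
Step 4: Evaluate f.
f(3.0, 0.0) = 12.0


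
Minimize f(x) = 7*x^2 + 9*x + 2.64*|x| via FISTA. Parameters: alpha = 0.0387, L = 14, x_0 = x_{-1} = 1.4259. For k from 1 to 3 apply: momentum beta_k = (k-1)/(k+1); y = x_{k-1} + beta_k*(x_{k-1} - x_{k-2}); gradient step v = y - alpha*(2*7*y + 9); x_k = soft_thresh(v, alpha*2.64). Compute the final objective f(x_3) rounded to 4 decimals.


FISTA on f(x) = 7*x^2 + 9*x + 2.64*|x|
L = 14, alpha = 0.0387
Iteration 1: beta = 0.0, y = 1.4259 + 0.0*(1.4259 - 1.4259) = 1.4259
  grad(y) = 28.9626, v = y - alpha*grad = 0.305
  prox(v) = soft_thresh(0.305, 0.1022) = 0.2029
Iteration 2: beta = 0.3333, y = 0.2029 + 0.3333*(0.2029 - 1.4259) = -0.2048
  grad(y) = 6.1329, v = y - alpha*grad = -0.4421
  prox(v) = soft_thresh(-0.4421, 0.1022) = -0.34
Iteration 3: beta = 0.5, y = -0.34 + 0.5*(-0.34 - 0.2029) = -0.6114
  grad(y) = 0.4405, v = y - alpha*grad = -0.6284
  prox(v) = soft_thresh(-0.6284, 0.1022) = -0.5263
f(x_3) = 7*(-0.5263)^2 + 9*(-0.5263) + 2.64*|-0.5263| = -1.4084


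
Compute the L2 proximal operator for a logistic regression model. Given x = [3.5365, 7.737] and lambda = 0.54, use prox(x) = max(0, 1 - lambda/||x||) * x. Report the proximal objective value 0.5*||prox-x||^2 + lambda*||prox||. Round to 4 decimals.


Step 1: Compute ||x||.
||x|| = 8.5069
Step 2: Compute scaling factor.
scale = max(0, 1 - 0.54/8.5069) = 0.9365
Step 3: prox(x) = [3.312, 7.2459]
||prox(x)|| = 7.9669
Step 4: Proximal objective.
0.5*||prox-x||^2 = 0.1458
lambda*||prox|| = 4.3021
Total = 4.4479


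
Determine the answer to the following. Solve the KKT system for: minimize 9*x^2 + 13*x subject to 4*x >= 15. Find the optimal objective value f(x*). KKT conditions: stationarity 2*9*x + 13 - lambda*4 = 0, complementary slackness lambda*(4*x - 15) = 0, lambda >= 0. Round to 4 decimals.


Step 1: Try lambda = 0 (constraint inactive).
x_unc = -13/(2*9) = -0.7222
Check: 4*-0.7222 = -2.8888 < 15 -- violated!
Step 2: Constraint must be active: 4*x = 15
x* = 15/4 = 3.75
lambda = (2*9*3.75 + 13)/4 = 20.125
Step 3: Compute optimal value.
f(x*) = 9*3.75^2 + 13*3.75 = 175.3125


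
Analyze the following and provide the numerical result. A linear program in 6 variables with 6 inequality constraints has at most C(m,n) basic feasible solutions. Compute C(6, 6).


Each vertex corresponds to some choice of n active constraints out of m, so the number of vertices is at most C(m, n) = m! / (n!(m-n)!).
m = 6, n = 6
Numerator: 6 * 5 * 4 * 3 * 2 * 1
Denominator: 6! = 720
C(6, 6) = 1


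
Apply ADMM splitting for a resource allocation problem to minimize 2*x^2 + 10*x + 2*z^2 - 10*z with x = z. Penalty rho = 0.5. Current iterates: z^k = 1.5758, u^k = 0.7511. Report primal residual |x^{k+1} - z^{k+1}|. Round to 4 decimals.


ADMM iteration with rho = 0.5, z^k = 1.5758, u^k = 0.7511
Step 1: x-update.
Minimize 2*x^2 + 10*x + (0.5/2)*(x - 1.5758 + 0.7511)^2
FOC: (2*2 + 0.5)*x = -10 + 0.5*(1.5758 - 0.7511)
x^{k+1} = -2.1306
Step 2: z-update.
Minimize 2*z^2 - 10*z + (0.5/2)*(-2.1306 - z + 0.7511)^2
FOC: (2*2 + 0.5)*z = 10 + 0.5*(-2.1306 + 0.7511)
z^{k+1} = 2.0689
Step 3: u-update.
u^{k+1} = 0.7511 - 2.1306 - 2.0689 = -3.4484
Step 4: Primal residual = |-2.1306 - 2.0689| = 4.1995


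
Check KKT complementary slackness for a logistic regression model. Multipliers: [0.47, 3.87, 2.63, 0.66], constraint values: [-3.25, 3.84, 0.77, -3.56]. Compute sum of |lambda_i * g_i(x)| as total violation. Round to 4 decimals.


KKT complementary slackness check:
lambda_1 * g_1 = 0.47 * -3.25 = -1.5275
lambda_2 * g_2 = 3.87 * 3.84 = 14.8608
lambda_3 * g_3 = 2.63 * 0.77 = 2.0251
lambda_4 * g_4 = 0.66 * -3.56 = -2.3496
Total violation = 1.5275 + 14.8608 + 2.0251 + 2.3496 = 20.763


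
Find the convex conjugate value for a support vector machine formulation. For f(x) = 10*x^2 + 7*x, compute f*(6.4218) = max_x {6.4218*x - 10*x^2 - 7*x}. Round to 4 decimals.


f*(y) = sup_x {y*x - a*x^2 - b*x} = sup_x {(y-b)*x - a*x^2}
FOC: (y - b) - 2a*x = 0 => x* = (y - b)/(2a)
x* = (6.4218 - 7)/(2*10) = -0.0289
f*(6.4218) = (y-b)^2/(4a) = (6.4218 - 7)^2/(4*10)
= 0.3343/40 = 0.0084


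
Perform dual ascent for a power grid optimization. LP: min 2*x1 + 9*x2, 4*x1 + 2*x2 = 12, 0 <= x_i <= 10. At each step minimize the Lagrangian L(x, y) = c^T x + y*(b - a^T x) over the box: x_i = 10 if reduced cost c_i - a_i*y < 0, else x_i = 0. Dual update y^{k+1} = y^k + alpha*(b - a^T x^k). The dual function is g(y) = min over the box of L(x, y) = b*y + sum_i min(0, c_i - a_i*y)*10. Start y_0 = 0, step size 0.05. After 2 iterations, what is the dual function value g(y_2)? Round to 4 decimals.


Dual ascent for LP: min 2*x1 + 9*x2, 4*x1 + 2*x2 = 12, 0 <= x_i <= 10
Step 1: y^k = 0.0, reduced costs: (2.0, 9.0)
  x^k = (0.0, 0.0), subgradient = b - a^T x = 12.0
  y^{k+1} = 0.0 + 0.05*12.0 = 0.6
Step 2: y^k = 0.6, reduced costs: (-0.4, 7.8)
  x^k = (10.0, 0.0), subgradient = b - a^T x = -28.0
  y^{k+1} = 0.6 + 0.05*-28.0 = -0.8
Dual objective at y_2 = -0.8: reduced costs (5.2, 10.6), box minimizer x = (0.0, 0.0)
g(y_2) = b*y + (c1 - a1*y)*x1 + (c2 - a2*y)*x2 = 12*(-0.8) + 5.2*0.0 + 10.6*0.0 = -9.6 + 0.0 + 0.0 = -9.6


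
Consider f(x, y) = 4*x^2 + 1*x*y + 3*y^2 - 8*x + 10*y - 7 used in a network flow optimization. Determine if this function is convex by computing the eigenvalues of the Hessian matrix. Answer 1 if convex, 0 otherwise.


The Hessian of f(x,y) = 4*x^2 + 1*x*y + 3*y^2 - 8*x + 10*y - 7 is:
H = [[8, 1], [1, 6]]
Trace = 8 + 6 = 14
Determinant = 8*6 - (1)^2 = 47
Discriminant = (14)^2 - 4*47 = 8.0
Eigenvalues: lambda_1 = 5.5858, lambda_2 = 8.4142
The function is convex.

1


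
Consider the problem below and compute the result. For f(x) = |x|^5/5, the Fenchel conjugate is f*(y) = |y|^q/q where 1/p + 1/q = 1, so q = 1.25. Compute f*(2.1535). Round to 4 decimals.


The conjugate exponent q satisfies 1/p + 1/q = 1.
p = 5, so q = 5/(5 - 1) = 1.25
|y|^q = 2.1535^1.25 = 2.6087
f*(2.1535) = 2.6087 / 1.25 = 2.087


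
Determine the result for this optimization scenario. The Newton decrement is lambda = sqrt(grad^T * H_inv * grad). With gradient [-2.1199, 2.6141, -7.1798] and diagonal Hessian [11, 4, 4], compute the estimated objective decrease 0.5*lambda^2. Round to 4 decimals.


Step 1: H is diagonal, so H^(-1) * g = [-0.1927, 0.6535, -1.795].
Step 2: g^T H^(-1) g = sum_i g_i^2 / H_ii
  = (-2.1199)^2/11 + (2.6141)^2/4 + (-7.1798)^2/4
  = 0.4085 + 1.7084 + 12.8874 = 15.0043
Step 3: Objective decrease = 0.5 * g^T H^(-1) g = 7.5022


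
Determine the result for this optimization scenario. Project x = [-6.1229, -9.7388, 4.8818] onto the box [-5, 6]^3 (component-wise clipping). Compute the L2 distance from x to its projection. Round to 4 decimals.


Project each component onto [-5, 6].
clip(-6.1229) = -5.0, clip(-9.7388) = -5.0, clip(4.8818) = 4.8818
Projection = [-5.0, -5.0, 4.8818]
Squared diffs: [1.2609, 22.4562, 0.0]
Distance = sqrt(23.7171) = 4.87


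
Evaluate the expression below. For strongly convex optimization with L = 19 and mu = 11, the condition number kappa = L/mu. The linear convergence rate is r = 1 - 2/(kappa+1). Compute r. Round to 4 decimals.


Step 1: Compute the condition number.
kappa = L/mu = 19/11 = 1.7273
Step 2: Compute the convergence rate.
r = 1 - 2/(kappa + 1) = 1 - 2*mu/(L + mu) = (L - mu)/(L + mu) = 8/30 = 0.2667


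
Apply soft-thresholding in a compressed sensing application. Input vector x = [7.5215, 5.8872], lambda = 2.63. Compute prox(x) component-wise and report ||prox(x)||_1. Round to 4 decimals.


Soft-thresholding with lambda = 2.63:
prox(7.5215) = sign(7.5215)*max(|7.5215| - 2.63, 0) = 4.8915
prox(5.8872) = sign(5.8872)*max(|5.8872| - 2.63, 0) = 3.2572
prox(x) = [4.8915, 3.2572]
||prox(x)||_1 = 4.8915 + 3.2572 = 8.1487


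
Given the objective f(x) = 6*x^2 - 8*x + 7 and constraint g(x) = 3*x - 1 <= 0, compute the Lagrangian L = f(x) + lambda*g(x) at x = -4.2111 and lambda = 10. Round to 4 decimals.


Step 1: Evaluate f(x).
f(-4.2111) = 6*(-4.2111)^2 - 8*(-4.2111) + 7 = 147.089
Step 2: Evaluate g(x).
g(-4.2111) = 3*-4.2111 - 1 = -13.6333
Step 3: Compute Lagrangian.
L = 147.089 + 10*-13.6333 = 10.756


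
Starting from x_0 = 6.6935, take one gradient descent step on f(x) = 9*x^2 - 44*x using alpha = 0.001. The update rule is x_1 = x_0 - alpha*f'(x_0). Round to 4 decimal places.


We compute the gradient at x_0 and apply the update.
f'(x) = 18*x - 44
f'(6.6935) = 18*6.6935 - 44 = 76.483
x_1 = 6.6935 - 0.001*76.483 = 6.617


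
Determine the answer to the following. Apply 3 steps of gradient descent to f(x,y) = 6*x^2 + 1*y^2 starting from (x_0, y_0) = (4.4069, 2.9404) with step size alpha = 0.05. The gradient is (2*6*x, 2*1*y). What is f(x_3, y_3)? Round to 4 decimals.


Gradient descent on f(x,y) = 6*x^2 + 1*y^2.
Starting point: (4.4069, 2.9404), alpha = 0.05
Step 1: grad_x = 2*6*4.4069 = 52.8828, grad_y = 2*1*2.9404 = 5.8808
  x_1 = 4.4069 - 0.05*52.8828 = 1.7628
  y_1 = 2.9404 - 0.05*5.8808 = 2.6464
Step 2: grad_x = 2*6*1.7628 = 21.1531, grad_y = 2*1*2.6464 = 5.2927
  x_2 = 1.7628 - 0.05*21.1531 = 0.7051
  y_2 = 2.6464 - 0.05*5.2927 = 2.3817
Step 3: grad_x = 2*6*0.7051 = 8.4612, grad_y = 2*1*2.3817 = 4.7634
  x_3 = 0.7051 - 0.05*8.4612 = 0.282
  y_3 = 2.3817 - 0.05*4.7634 = 2.1436
f(0.282, 2.1436) = 6*0.282^2 + 1*2.1436^2 = 5.0721


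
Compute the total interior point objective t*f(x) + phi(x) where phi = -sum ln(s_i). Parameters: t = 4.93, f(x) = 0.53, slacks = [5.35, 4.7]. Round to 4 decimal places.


Step 1: Compute log-barrier.
ln values: [1.6771, 1.5476]
phi = -(1.6771 + 1.5476) = -3.2247
Step 2: Compute augmented objective.
t*f(x) = 4.93*0.53 = 2.6129
Total = 2.6129 - 3.2247 = -0.6118


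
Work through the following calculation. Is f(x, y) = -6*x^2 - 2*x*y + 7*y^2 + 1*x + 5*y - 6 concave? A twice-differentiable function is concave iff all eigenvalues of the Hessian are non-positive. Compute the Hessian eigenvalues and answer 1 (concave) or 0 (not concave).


The Hessian of f(x,y) = -6*x^2 - 2*x*y + 7*y^2 + 1*x + 5*y - 6 is:
H = [[-12, -2], [-2, 14]]
Trace = -12 + 14 = 2
Determinant = -12*14 - (-2)^2 = -172
Discriminant = (2)^2 - 4*-172 = 692.0
Eigenvalues: lambda_1 = -12.1529, lambda_2 = 14.1529
The function is not concave.

0


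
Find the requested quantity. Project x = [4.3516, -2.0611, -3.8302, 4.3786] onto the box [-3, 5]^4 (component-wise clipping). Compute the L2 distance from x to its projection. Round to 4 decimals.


Project each component onto [-3, 5].
clip(4.3516) = 4.3516, clip(-2.0611) = -2.0611, clip(-3.8302) = -3.0, clip(4.3786) = 4.3786
Projection = [4.3516, -2.0611, -3.0, 4.3786]
Squared diffs: [0.0, 0.0, 0.6892, 0.0]
Distance = sqrt(0.6892) = 0.8302


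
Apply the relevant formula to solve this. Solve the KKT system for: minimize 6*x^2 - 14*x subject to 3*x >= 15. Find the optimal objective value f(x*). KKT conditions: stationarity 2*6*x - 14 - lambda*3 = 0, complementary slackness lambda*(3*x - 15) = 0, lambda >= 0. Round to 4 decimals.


Step 1: Try lambda = 0 (constraint inactive).
x_unc = 14/(2*6) = 1.1667
Check: 3*1.1667 = 3.5001 < 15 -- violated!
Step 2: Constraint must be active: 3*x = 15
x* = 15/3 = 5.0
lambda = (2*6*5.0 - 14)/3 = 15.3333
Step 3: Compute optimal value.
f(x*) = 6*5.0^2 - 14*5.0 = 80.0


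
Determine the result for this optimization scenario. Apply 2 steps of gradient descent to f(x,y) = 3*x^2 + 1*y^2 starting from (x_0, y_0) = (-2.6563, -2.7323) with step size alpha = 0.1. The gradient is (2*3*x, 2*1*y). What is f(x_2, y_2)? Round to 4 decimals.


Gradient descent on f(x,y) = 3*x^2 + 1*y^2.
Starting point: (-2.6563, -2.7323), alpha = 0.1
Step 1: grad_x = 2*3*-2.6563 = -15.9378, grad_y = 2*1*-2.7323 = -5.4646
  x_1 = -2.6563 - 0.1*-15.9378 = -1.0625
  y_1 = -2.7323 - 0.1*-5.4646 = -2.1858
Step 2: grad_x = 2*3*-1.0625 = -6.3751, grad_y = 2*1*-2.1858 = -4.3717
  x_2 = -1.0625 - 0.1*-6.3751 = -0.425
  y_2 = -2.1858 - 0.1*-4.3717 = -1.7487
f(-0.425, -1.7487) = 3*(-0.425)^2 + 1*(-1.7487)^2 = 3.5997


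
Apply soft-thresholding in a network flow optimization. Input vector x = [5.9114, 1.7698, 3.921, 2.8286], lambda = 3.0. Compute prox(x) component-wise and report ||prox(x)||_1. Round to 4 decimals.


Soft-thresholding with lambda = 3.0:
prox(5.9114) = sign(5.9114)*max(|5.9114| - 3.0, 0) = 2.9114
prox(1.7698) = sign(1.7698)*max(|1.7698| - 3.0, 0) = 0.0
prox(3.921) = sign(3.921)*max(|3.921| - 3.0, 0) = 0.921
prox(2.8286) = sign(2.8286)*max(|2.8286| - 3.0, 0) = 0.0
prox(x) = [2.9114, 0.0, 0.921, 0.0]
||prox(x)||_1 = 2.9114 + 0.0 + 0.921 + 0.0 = 3.8324


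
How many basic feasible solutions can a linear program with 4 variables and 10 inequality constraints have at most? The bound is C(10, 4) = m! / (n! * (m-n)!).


Each vertex corresponds to some choice of n active constraints out of m, so the number of vertices is at most C(m, n) = m! / (n!(m-n)!).
m = 10, n = 4
Numerator: 10 * 9 * 8 * 7
Denominator: 4! = 24
C(10, 4) = 210


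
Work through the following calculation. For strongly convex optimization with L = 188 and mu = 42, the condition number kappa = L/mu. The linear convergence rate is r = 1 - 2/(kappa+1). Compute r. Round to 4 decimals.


Step 1: Compute the condition number.
kappa = L/mu = 188/42 = 4.4762
Step 2: Compute the convergence rate.
r = 1 - 2/(kappa + 1) = 1 - 2*mu/(L + mu) = (L - mu)/(L + mu) = 146/230 = 0.6348


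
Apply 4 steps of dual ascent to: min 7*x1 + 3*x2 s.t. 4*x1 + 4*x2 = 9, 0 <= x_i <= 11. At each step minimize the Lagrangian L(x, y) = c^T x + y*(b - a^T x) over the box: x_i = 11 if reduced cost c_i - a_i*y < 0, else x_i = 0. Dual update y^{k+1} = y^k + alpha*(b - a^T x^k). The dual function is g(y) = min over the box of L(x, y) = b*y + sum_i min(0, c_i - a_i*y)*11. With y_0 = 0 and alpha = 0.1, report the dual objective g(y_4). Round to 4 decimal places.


Dual ascent for LP: min 7*x1 + 3*x2, 4*x1 + 4*x2 = 9, 0 <= x_i <= 11
Step 1: y^k = 0.0, reduced costs: (7.0, 3.0)
  x^k = (0.0, 0.0), subgradient = b - a^T x = 9.0
  y^{k+1} = 0.0 + 0.1*9.0 = 0.9
Step 2: y^k = 0.9, reduced costs: (3.4, -0.6)
  x^k = (0.0, 11.0), subgradient = b - a^T x = -35.0
  y^{k+1} = 0.9 + 0.1*-35.0 = -2.6
Step 3: y^k = -2.6, reduced costs: (17.4, 13.4)
  x^k = (0.0, 0.0), subgradient = b - a^T x = 9.0
  y^{k+1} = -2.6 + 0.1*9.0 = -1.7
Step 4: y^k = -1.7, reduced costs: (13.8, 9.8)
  x^k = (0.0, 0.0), subgradient = b - a^T x = 9.0
  y^{k+1} = -1.7 + 0.1*9.0 = -0.8
Dual objective at y_4 = -0.8: reduced costs (10.2, 6.2), box minimizer x = (0.0, 0.0)
g(y_4) = b*y + (c1 - a1*y)*x1 + (c2 - a2*y)*x2 = 9*(-0.8) + 10.2*0.0 + 6.2*0.0 = -7.2 + 0.0 + 0.0 = -7.2


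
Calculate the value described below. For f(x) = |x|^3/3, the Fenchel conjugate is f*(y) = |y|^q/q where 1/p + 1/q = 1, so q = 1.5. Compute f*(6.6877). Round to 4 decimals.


The conjugate exponent q satisfies 1/p + 1/q = 1.
p = 3, so q = 3/(3 - 1) = 1.5
|y|^q = 6.6877^1.5 = 17.2948
f*(6.6877) = 17.2948 / 1.5 = 11.5299


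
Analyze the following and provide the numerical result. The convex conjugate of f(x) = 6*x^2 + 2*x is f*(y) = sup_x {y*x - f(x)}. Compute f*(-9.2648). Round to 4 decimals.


f*(y) = sup_x {y*x - a*x^2 - b*x} = sup_x {(y-b)*x - a*x^2}
FOC: (y - b) - 2a*x = 0 => x* = (y - b)/(2a)
x* = (-9.2648 - 2)/(2*6) = -0.9387
f*(-9.2648) = (y-b)^2/(4a) = (-9.2648 - 2)^2/(4*6)
= 126.8957/24 = 5.2873


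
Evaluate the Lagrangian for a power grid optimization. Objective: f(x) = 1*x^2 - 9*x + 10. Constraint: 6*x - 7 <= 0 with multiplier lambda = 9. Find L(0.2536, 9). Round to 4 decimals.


Step 1: Evaluate f(x).
f(0.2536) = 1*0.2536^2 - 9*0.2536 + 10 = 7.7819
Step 2: Evaluate g(x).
g(0.2536) = 6*0.2536 - 7 = -5.4784
Step 3: Compute Lagrangian.
L = 7.7819 + 9*-5.4784 = -41.5237


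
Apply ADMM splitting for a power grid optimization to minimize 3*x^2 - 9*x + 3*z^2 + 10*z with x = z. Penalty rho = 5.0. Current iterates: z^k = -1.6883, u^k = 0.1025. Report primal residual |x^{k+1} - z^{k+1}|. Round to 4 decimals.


ADMM iteration with rho = 5.0, z^k = -1.6883, u^k = 0.1025
Step 1: x-update.
Minimize 3*x^2 - 9*x + (5.0/2)*(x + 1.6883 + 0.1025)^2
FOC: (2*3 + 5.0)*x = 9 + 5.0*(-1.6883 - 0.1025)
x^{k+1} = 0.0042
Step 2: z-update.
Minimize 3*z^2 + 10*z + (5.0/2)*(0.0042 - z + 0.1025)^2
FOC: (2*3 + 5.0)*z = -10 + 5.0*(0.0042 + 0.1025)
z^{k+1} = -0.8606
Step 3: u-update.
u^{k+1} = 0.1025 + 0.0042 + 0.8606 = 0.9673
Step 4: Primal residual = |0.0042 + 0.8606| = 0.8648


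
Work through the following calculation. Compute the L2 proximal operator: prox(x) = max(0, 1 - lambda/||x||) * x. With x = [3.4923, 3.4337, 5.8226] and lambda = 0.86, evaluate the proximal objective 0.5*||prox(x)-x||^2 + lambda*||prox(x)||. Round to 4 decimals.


Step 1: Compute ||x||.
||x|| = 7.6085
Step 2: Compute scaling factor.
scale = max(0, 1 - 0.86/7.6085) = 0.887
Step 3: prox(x) = [3.0976, 3.0456, 5.1645]
||prox(x)|| = 6.7485
Step 4: Proximal objective.
0.5*||prox-x||^2 = 0.3698
lambda*||prox|| = 5.8037
Total = 6.1735


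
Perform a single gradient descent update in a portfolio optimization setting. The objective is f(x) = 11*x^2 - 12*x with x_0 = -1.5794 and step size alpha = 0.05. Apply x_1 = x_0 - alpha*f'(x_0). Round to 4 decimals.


We compute the gradient at x_0 and apply the update.
f'(x) = 22*x - 12
f'(-1.5794) = 22*-1.5794 - 12 = -46.7468
x_1 = -1.5794 - 0.05*-46.7468 = 0.7579


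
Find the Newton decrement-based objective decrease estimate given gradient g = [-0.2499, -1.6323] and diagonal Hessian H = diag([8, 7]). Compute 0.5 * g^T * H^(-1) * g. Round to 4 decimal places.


Step 1: H is diagonal, so H^(-1) * g = [-0.0312, -0.2332].
Step 2: g^T H^(-1) g = sum_i g_i^2 / H_ii
  = (-0.2499)^2/8 + (-1.6323)^2/7
  = 0.0078 + 0.3806 = 0.3884
Step 3: Objective decrease = 0.5 * g^T H^(-1) g = 0.1942


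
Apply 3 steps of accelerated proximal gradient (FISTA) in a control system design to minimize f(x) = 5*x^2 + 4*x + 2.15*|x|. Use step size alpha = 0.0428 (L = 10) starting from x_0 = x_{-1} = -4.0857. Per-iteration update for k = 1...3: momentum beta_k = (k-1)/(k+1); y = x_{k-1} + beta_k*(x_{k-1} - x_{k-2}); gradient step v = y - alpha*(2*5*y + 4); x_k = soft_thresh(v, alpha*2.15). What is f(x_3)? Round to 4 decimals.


FISTA on f(x) = 5*x^2 + 4*x + 2.15*|x|
L = 10, alpha = 0.0428
Iteration 1: beta = 0.0, y = -4.0857 + 0.0*(-4.0857 + 4.0857) = -4.0857
  grad(y) = -36.857, v = y - alpha*grad = -2.5082
  prox(v) = soft_thresh(-2.5082, 0.092) = -2.4162
Iteration 2: beta = 0.3333, y = -2.4162 + 0.3333*(-2.4162 + 4.0857) = -1.8597
  grad(y) = -14.597, v = y - alpha*grad = -1.2349
  prox(v) = soft_thresh(-1.2349, 0.092) = -1.1429
Iteration 3: beta = 0.5, y = -1.1429 + 0.5*(-1.1429 + 2.4162) = -0.5063
  grad(y) = -1.0629, v = y - alpha*grad = -0.4608
  prox(v) = soft_thresh(-0.4608, 0.092) = -0.3688
f(x_3) = 5*(-0.3688)^2 + 4*(-0.3688) + 2.15*|-0.3688| = -0.0023


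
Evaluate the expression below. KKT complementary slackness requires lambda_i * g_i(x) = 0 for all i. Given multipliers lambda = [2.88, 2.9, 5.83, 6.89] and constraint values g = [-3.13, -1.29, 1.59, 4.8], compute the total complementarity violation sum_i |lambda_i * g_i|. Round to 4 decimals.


KKT complementary slackness check:
lambda_1 * g_1 = 2.88 * -3.13 = -9.0144
lambda_2 * g_2 = 2.9 * -1.29 = -3.741
lambda_3 * g_3 = 5.83 * 1.59 = 9.2697
lambda_4 * g_4 = 6.89 * 4.8 = 33.072
Total violation = 9.0144 + 3.741 + 9.2697 + 33.072 = 55.0971


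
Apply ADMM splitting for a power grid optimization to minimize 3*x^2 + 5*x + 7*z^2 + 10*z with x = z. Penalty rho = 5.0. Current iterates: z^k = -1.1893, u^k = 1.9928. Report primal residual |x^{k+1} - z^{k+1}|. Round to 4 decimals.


ADMM iteration with rho = 5.0, z^k = -1.1893, u^k = 1.9928
Step 1: x-update.
Minimize 3*x^2 + 5*x + (5.0/2)*(x + 1.1893 + 1.9928)^2
FOC: (2*3 + 5.0)*x = -5 + 5.0*(-1.1893 - 1.9928)
x^{k+1} = -1.901
Step 2: z-update.
Minimize 7*z^2 + 10*z + (5.0/2)*(-1.901 - z + 1.9928)^2
FOC: (2*7 + 5.0)*z = -10 + 5.0*(-1.901 + 1.9928)
z^{k+1} = -0.5021
Step 3: u-update.
u^{k+1} = 1.9928 - 1.901 + 0.5021 = 0.594
Step 4: Primal residual = |-1.901 + 0.5021| = 1.3988


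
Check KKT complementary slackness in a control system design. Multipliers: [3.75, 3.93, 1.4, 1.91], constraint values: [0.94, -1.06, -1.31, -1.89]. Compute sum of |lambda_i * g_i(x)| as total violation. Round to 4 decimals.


KKT complementary slackness check:
lambda_1 * g_1 = 3.75 * 0.94 = 3.525
lambda_2 * g_2 = 3.93 * -1.06 = -4.1658
lambda_3 * g_3 = 1.4 * -1.31 = -1.834
lambda_4 * g_4 = 1.91 * -1.89 = -3.6099
Total violation = 3.525 + 4.1658 + 1.834 + 3.6099 = 13.1347


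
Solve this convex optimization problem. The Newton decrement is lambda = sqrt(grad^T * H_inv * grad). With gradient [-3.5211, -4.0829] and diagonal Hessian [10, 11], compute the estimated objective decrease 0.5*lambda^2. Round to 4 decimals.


Step 1: H is diagonal, so H^(-1) * g = [-0.3521, -0.3712].
Step 2: g^T H^(-1) g = sum_i g_i^2 / H_ii
  = (-3.5211)^2/10 + (-4.0829)^2/11
  = 1.2398 + 1.5155 = 2.7553
Step 3: Objective decrease = 0.5 * g^T H^(-1) g = 1.3776


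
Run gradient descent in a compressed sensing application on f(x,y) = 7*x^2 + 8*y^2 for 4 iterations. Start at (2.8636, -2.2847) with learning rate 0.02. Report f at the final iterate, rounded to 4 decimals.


Gradient descent on f(x,y) = 7*x^2 + 8*y^2.
Starting point: (2.8636, -2.2847), alpha = 0.02
Step 1: grad_x = 2*7*2.8636 = 40.0904, grad_y = 2*8*-2.2847 = -36.5552
  x_1 = 2.8636 - 0.02*40.0904 = 2.0618
  y_1 = -2.2847 - 0.02*-36.5552 = -1.5536
Step 2: grad_x = 2*7*2.0618 = 28.8651, grad_y = 2*8*-1.5536 = -24.8575
  x_2 = 2.0618 - 0.02*28.8651 = 1.4845
  y_2 = -1.5536 - 0.02*-24.8575 = -1.0564
Step 3: grad_x = 2*7*1.4845 = 20.7829, grad_y = 2*8*-1.0564 = -16.9031
  x_3 = 1.4845 - 0.02*20.7829 = 1.0688
  y_3 = -1.0564 - 0.02*-16.9031 = -0.7184
Step 4: grad_x = 2*7*1.0688 = 14.9637, grad_y = 2*8*-0.7184 = -11.4941
  x_4 = 1.0688 - 0.02*14.9637 = 0.7696
  y_4 = -0.7184 - 0.02*-11.4941 = -0.4885
f(0.7696, -0.4885) = 7*0.7696^2 + 8*(-0.4885)^2 = 6.0546


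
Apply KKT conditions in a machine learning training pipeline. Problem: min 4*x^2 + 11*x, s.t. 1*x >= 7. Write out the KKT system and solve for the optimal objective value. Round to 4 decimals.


Step 1: Try lambda = 0 (constraint inactive).
x_unc = -11/(2*4) = -1.375
Check: 1*-1.375 = -1.375 < 7 -- violated!
Step 2: Constraint must be active: 1*x = 7
x* = 7/1 = 7.0
lambda = (2*4*7.0 + 11)/1 = 67.0
Step 3: Compute optimal value.
f(x*) = 4*7.0^2 + 11*7.0 = 273.0


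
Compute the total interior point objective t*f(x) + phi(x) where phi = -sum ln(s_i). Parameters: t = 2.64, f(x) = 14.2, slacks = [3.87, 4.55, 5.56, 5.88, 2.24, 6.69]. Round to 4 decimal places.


Step 1: Compute log-barrier.
ln values: [1.3533, 1.5151, 1.7156, 1.7716, 0.8065, 1.9006]
phi = -(1.3533 + 1.5151 + 1.7156 + 1.7716 + 0.8065 + 1.9006) = -9.0626
Step 2: Compute augmented objective.
t*f(x) = 2.64*14.2 = 37.488
Total = 37.488 - 9.0626 = 28.4254


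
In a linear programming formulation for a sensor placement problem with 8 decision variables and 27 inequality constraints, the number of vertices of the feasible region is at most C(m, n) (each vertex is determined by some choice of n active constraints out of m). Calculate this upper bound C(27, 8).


Each vertex corresponds to some choice of n active constraints out of m, so the number of vertices is at most C(m, n) = m! / (n!(m-n)!).
m = 27, n = 8
Numerator: 27 * 26 * 25 * 24 * 23 * 22 * 21 * 20
Denominator: 8! = 40320
C(27, 8) = 2220075


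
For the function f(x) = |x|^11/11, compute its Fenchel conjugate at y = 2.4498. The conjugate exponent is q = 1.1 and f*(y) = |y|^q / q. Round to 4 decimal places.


The conjugate exponent q satisfies 1/p + 1/q = 1.
p = 11, so q = 11/(11 - 1) = 1.1
|y|^q = 2.4498^1.1 = 2.6794
f*(2.4498) = 2.6794 / 1.1 = 2.4359


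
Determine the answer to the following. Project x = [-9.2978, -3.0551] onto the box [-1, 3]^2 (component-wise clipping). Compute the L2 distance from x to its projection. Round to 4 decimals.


Project each component onto [-1, 3].
clip(-9.2978) = -1.0, clip(-3.0551) = -1.0
Projection = [-1.0, -1.0]
Squared diffs: [68.8535, 4.2234]
Distance = sqrt(73.0769) = 8.5485
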